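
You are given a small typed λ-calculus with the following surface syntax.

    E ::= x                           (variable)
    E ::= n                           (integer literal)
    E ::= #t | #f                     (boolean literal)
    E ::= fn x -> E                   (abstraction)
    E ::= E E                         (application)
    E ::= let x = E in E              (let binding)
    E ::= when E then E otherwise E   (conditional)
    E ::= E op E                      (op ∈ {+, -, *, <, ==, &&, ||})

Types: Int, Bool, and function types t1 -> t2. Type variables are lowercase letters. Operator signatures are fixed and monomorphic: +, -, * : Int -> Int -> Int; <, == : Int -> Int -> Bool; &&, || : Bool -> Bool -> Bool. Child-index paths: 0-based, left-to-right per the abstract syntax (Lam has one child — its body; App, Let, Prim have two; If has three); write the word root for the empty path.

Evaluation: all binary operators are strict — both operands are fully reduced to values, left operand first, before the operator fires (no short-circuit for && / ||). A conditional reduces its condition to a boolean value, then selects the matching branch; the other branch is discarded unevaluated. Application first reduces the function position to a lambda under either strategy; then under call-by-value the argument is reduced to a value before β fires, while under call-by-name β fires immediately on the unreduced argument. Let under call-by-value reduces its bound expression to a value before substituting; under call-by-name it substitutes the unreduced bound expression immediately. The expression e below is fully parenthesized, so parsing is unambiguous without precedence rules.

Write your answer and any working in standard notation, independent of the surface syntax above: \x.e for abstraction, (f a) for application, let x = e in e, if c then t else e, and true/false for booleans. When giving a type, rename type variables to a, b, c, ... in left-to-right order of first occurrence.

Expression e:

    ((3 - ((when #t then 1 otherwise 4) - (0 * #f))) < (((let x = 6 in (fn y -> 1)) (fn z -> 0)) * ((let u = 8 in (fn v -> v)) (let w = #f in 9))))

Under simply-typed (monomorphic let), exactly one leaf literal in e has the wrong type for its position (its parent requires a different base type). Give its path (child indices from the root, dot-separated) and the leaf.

Working:
  unify Int ~ Int
  unify Bool ~ Bool
  unify Int ~ Int
  unify Int ~ Int
  unify Int ~ Int
  unify Bool ~ Int
  FAIL: mismatch Bool ~ Int

Answer: 0.1.1.1 : false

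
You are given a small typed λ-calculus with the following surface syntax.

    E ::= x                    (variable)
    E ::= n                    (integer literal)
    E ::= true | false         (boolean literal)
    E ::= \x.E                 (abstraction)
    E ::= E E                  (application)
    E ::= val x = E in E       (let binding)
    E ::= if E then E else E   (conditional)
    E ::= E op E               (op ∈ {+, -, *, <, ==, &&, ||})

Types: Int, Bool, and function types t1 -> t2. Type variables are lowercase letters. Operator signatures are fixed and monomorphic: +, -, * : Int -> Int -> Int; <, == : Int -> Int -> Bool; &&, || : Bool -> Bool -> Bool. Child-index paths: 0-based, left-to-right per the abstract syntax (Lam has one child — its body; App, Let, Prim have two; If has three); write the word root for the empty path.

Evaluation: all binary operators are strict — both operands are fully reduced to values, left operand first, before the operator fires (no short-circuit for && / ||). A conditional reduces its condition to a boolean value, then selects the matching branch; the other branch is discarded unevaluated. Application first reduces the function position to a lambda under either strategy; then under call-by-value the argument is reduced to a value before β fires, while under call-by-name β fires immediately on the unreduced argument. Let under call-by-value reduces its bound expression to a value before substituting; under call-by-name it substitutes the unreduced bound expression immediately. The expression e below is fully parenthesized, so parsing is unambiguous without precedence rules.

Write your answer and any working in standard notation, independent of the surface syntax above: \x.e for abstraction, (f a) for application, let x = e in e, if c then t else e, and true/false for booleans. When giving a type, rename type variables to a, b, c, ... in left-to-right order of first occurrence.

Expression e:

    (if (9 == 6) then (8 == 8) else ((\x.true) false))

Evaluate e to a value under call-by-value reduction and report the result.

Answer: true

Trace:
step 0: (if (9 == 6) then (8 == 8) else ((\x.true) false))
step 1: [delta@0] (if false then (8 == 8) else ((\x.true) false))
step 2: [if@root] ((\x.true) false)
step 3: [beta@root] true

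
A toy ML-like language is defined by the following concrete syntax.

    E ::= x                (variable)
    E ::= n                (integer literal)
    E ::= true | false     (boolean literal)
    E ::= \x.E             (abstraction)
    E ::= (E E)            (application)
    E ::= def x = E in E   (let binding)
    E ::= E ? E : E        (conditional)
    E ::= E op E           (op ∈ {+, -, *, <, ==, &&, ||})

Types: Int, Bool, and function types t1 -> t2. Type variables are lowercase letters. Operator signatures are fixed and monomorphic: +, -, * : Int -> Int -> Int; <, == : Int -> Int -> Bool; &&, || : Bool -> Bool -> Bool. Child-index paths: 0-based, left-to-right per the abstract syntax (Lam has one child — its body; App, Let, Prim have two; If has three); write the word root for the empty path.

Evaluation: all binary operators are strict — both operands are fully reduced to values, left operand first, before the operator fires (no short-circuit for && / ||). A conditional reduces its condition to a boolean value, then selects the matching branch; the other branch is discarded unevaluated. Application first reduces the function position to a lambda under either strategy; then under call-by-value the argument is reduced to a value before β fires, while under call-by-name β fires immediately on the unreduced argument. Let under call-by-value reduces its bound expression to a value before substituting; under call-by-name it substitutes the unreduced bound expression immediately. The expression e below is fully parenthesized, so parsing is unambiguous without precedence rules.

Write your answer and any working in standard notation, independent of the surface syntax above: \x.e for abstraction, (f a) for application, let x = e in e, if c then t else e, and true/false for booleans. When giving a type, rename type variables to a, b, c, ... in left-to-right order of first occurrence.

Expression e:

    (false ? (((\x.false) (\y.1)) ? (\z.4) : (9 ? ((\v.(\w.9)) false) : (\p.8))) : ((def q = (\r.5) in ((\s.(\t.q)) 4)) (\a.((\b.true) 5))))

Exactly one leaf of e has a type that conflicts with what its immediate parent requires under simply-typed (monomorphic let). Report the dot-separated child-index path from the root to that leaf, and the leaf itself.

Answer: 1.2.0 : 9

Trace:
  unify Bool ~ Bool
\x._ : a -> Bool
\y._ : b -> Int
  unify a -> Bool ~ (b -> Int) -> c
  unify a ~ b -> Int
  unify Bool ~ c
_ _ : Bool
  unify Bool ~ Bool
\z._ : d -> Int
  unify Int ~ Bool
  FAIL: mismatch Int ~ Bool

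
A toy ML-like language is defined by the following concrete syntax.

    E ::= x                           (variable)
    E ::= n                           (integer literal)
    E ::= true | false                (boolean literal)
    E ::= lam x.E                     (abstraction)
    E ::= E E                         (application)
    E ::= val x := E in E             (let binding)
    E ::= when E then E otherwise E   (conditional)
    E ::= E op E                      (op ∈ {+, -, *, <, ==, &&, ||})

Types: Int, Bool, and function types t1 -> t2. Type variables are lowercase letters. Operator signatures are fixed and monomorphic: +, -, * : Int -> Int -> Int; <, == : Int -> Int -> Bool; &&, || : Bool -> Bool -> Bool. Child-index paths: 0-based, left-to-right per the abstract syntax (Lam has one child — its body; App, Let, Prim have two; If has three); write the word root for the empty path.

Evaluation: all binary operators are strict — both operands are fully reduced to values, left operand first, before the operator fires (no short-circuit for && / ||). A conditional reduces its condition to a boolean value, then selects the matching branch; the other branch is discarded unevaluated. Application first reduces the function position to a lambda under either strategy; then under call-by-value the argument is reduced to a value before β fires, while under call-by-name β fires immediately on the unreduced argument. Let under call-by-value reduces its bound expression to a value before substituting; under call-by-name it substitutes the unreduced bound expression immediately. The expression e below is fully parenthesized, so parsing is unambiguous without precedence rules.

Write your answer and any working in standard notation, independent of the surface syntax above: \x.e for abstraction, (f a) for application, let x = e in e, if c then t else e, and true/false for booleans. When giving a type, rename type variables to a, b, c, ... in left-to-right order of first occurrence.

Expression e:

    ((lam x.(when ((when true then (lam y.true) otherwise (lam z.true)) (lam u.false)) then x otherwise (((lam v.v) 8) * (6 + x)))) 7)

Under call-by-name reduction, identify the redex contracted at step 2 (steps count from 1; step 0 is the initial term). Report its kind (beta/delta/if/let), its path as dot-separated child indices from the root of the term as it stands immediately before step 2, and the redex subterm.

Trace:
step 0: ((\x.(if ((if true then (\y.true) else (\z.true)) (\u.false)) then x else (((\v.v) 8) * (6 + x)))) 7)
step 1: [beta@root] (if ((if true then (\y.true) else (\z.true)) (\u.false)) then 7 else (((\v.v) 8) * (6 + 7)))
step 2: [if@0.0] (if ((\y.true) (\u.false)) then 7 else (((\v.v) 8) * (6 + 7)))

Answer: if at 0.0 : (if true then (\y.true) else (\z.true))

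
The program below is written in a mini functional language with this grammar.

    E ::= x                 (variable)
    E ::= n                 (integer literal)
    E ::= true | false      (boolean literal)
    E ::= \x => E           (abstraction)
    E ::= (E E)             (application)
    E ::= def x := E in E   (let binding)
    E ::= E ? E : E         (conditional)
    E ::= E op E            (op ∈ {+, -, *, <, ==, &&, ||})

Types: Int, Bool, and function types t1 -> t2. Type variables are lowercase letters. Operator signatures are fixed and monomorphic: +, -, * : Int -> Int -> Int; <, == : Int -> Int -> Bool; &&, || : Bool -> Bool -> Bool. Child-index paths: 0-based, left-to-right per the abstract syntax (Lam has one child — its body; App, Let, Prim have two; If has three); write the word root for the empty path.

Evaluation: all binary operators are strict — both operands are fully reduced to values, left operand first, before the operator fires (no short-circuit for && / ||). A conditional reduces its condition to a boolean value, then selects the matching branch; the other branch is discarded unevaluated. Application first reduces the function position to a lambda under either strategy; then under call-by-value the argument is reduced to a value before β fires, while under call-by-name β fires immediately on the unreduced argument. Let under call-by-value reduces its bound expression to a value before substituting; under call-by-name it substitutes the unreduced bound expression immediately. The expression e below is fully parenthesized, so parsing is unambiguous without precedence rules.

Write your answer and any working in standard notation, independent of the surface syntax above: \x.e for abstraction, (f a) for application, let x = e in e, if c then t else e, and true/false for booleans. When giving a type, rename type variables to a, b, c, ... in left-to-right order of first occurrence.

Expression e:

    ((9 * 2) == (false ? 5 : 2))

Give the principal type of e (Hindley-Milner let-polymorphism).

Working:
  unify Int ~ Int
  unify Int ~ Int
  unify Int ~ Int
  unify Bool ~ Bool
  unify Int ~ Int
  unify Int ~ Int

Answer: Bool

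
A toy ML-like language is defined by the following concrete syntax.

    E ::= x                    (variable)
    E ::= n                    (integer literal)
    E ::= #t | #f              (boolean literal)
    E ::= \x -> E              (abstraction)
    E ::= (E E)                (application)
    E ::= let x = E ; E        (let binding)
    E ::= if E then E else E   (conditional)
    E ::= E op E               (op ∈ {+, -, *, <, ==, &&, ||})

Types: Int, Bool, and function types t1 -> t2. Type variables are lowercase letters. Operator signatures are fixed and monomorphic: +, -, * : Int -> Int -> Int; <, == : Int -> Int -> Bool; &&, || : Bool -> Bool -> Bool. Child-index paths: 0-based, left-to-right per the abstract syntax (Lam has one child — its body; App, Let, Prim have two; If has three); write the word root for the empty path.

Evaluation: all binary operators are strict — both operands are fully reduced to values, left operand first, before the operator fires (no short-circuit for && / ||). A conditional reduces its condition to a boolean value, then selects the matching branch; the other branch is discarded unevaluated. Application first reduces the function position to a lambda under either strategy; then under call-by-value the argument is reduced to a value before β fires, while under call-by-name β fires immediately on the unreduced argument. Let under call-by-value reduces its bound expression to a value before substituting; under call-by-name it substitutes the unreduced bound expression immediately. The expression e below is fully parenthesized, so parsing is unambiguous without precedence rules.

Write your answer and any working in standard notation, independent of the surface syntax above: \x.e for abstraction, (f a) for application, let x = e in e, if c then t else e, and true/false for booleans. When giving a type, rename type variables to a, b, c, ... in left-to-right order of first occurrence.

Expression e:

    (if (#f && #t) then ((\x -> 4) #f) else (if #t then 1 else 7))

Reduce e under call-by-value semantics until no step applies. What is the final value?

Working:
step 0: (if (false && true) then ((\x.4) false) else (if true then 1 else 7))
step 1: [delta@0] (if false then ((\x.4) false) else (if true then 1 else 7))
step 2: [if@root] (if true then 1 else 7)
step 3: [if@root] 1

Answer: 1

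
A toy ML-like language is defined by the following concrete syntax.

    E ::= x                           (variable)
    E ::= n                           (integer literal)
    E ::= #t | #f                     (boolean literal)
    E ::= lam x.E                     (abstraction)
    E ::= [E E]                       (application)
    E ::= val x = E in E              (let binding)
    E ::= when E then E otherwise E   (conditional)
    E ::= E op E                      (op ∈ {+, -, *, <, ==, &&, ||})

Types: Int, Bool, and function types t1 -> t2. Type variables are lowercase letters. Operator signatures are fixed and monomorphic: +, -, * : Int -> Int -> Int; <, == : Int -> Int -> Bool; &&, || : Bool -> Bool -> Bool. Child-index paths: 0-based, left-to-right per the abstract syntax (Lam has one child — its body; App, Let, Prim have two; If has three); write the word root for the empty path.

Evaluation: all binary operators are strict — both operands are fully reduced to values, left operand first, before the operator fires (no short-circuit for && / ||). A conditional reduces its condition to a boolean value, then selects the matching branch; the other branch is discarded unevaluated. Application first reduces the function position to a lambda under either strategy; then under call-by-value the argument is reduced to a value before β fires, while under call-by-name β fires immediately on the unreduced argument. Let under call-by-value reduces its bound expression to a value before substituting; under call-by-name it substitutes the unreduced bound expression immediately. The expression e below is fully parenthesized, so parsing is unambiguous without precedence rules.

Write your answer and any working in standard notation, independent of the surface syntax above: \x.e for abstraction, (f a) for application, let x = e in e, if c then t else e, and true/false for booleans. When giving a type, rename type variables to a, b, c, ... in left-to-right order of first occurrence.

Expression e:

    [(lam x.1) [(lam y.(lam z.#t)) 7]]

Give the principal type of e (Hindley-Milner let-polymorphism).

Answer: Int

Working:
\x._ : a -> Int
\z._ : c -> Bool
\y._ : b -> c -> Bool
  unify b -> c -> Bool ~ Int -> d
  unify b ~ Int
  unify c -> Bool ~ d
_ _ : c -> Bool
  unify a -> Int ~ (c -> Bool) -> e
  unify a ~ c -> Bool
  unify Int ~ e
_ _ : Int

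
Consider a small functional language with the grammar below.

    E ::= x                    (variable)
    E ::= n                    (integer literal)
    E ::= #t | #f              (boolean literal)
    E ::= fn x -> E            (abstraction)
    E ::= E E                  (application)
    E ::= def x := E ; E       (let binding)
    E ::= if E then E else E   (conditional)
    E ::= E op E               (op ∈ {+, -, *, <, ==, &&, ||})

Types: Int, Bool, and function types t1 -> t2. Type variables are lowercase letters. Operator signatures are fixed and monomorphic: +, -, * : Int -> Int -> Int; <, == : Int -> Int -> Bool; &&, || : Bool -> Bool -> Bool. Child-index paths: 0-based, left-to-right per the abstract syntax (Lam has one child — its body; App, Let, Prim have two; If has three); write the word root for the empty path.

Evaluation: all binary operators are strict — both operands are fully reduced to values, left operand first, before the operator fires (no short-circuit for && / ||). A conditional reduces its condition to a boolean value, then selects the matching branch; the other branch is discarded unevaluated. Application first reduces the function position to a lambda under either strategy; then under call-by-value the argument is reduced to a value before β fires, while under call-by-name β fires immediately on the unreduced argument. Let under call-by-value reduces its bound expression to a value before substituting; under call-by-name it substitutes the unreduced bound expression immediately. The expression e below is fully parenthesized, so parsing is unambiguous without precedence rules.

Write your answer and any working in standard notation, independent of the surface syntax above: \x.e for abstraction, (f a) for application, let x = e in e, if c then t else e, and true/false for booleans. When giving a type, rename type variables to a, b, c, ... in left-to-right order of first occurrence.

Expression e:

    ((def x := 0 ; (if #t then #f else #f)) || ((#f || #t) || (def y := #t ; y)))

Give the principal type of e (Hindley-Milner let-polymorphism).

Working:
let x : Int
  unify Bool ~ Bool
  unify Bool ~ Bool
  unify Bool ~ Bool
  unify Bool ~ Bool
  unify Bool ~ Bool
  unify Bool ~ Bool
let y : Bool
y : Bool
  unify Bool ~ Bool
  unify Bool ~ Bool

Answer: Bool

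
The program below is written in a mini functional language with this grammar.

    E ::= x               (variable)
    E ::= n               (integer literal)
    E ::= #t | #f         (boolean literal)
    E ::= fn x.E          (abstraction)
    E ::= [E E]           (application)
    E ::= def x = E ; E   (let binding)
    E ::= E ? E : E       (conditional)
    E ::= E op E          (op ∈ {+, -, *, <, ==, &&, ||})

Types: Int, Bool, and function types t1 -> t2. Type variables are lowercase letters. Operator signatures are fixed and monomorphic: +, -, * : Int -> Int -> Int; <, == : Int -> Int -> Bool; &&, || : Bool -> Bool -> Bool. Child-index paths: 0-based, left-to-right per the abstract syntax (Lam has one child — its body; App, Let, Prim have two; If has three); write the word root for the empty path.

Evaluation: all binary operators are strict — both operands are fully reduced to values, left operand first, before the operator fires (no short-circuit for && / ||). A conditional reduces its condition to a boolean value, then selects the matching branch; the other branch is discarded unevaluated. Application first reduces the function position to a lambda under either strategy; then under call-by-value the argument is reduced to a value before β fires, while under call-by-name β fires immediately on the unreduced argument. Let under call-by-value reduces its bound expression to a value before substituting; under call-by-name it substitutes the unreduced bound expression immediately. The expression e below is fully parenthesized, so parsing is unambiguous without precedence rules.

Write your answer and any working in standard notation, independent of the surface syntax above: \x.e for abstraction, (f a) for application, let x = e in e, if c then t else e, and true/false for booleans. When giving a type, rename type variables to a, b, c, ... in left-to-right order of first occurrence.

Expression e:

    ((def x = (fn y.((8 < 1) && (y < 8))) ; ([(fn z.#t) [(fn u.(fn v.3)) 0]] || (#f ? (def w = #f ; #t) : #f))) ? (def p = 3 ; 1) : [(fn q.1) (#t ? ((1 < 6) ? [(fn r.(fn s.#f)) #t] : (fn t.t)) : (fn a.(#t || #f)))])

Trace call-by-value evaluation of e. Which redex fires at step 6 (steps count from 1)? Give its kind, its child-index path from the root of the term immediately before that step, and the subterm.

Answer: if at root : (if true then (let p = 3 in 1) else ((\q.1) (if true then (if (1 < 6) then ((\r.(\s.false)) true) else (\t.t)) else (\a.(true || false)))))

Trace:
step 0: (if (let x = (\y.((8 < 1) && (y < 8))) in (((\z.true) ((\u.(\v.3)) 0)) || (if false then (let w = false in true) else false))) then (let p = 3 in 1) else ((\q.1) (if true then (if (1 < 6) then ((\r.(\s.false)) true) else (\t.t)) else (\a.(true || false)))))
step 1: [let@0] (if (((\z.true) ((\u.(\v.3)) 0)) || (if false then (let w = false in true) else false)) then (let p = 3 in 1) else ((\q.1) (if true then (if (1 < 6) then ((\r.(\s.false)) true) else (\t.t)) else (\a.(true || false)))))
step 2: [beta@0.0.1] (if (((\z.true) (\v.3)) || (if false then (let w = false in true) else false)) then (let p = 3 in 1) else ((\q.1) (if true then (if (1 < 6) then ((\r.(\s.false)) true) else (\t.t)) else (\a.(true || false)))))
step 3: [beta@0.0] (if (true || (if false then (let w = false in true) else false)) then (let p = 3 in 1) else ((\q.1) (if true then (if (1 < 6) then ((\r.(\s.false)) true) else (\t.t)) else (\a.(true || false)))))
step 4: [if@0.1] (if (true || false) then (let p = 3 in 1) else ((\q.1) (if true then (if (1 < 6) then ((\r.(\s.false)) true) else (\t.t)) else (\a.(true || false)))))
step 5: [delta@0] (if true then (let p = 3 in 1) else ((\q.1) (if true then (if (1 < 6) then ((\r.(\s.false)) true) else (\t.t)) else (\a.(true || false)))))
step 6: [if@root] (let p = 3 in 1)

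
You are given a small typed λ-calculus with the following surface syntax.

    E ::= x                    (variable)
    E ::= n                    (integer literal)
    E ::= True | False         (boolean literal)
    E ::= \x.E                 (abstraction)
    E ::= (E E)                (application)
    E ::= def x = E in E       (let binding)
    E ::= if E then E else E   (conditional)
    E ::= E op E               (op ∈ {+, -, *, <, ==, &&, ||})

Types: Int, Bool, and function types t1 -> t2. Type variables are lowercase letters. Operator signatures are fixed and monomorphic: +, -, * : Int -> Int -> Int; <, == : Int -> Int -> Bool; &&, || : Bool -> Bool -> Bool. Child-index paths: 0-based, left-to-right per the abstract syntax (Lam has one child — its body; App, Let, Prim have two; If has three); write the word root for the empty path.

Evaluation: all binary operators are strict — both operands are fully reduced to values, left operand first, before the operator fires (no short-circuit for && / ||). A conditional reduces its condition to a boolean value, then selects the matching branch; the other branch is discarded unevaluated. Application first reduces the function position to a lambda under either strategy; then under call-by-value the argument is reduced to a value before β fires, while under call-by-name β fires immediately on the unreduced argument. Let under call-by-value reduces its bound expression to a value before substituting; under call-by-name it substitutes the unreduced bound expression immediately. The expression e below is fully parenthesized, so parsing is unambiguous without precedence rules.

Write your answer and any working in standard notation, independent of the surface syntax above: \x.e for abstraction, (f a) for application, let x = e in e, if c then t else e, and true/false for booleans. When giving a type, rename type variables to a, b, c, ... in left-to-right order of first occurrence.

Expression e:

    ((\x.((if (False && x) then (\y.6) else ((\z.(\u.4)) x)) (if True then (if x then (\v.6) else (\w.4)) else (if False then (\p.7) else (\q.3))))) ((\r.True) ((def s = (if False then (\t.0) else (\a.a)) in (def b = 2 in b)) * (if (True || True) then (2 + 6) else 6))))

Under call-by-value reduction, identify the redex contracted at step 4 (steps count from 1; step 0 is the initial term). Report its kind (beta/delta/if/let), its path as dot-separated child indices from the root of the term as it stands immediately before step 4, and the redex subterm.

Trace:
step 0: ((\x.((if (false && x) then (\y.6) else ((\z.(\u.4)) x)) (if true then (if x then (\v.6) else (\w.4)) else (if false then (\p.7) else (\q.3))))) ((\r.true) ((let s = (if false then (\t.0) else (\a.a)) in (let b = 2 in b)) * (if (true || true) then (2 + 6) else 6))))
step 1: [if@1.1.0.0] ((\x.((if (false && x) then (\y.6) else ((\z.(\u.4)) x)) (if true then (if x then (\v.6) else (\w.4)) else (if false then (\p.7) else (\q.3))))) ((\r.true) ((let s = (\a.a) in (let b = 2 in b)) * (if (true || true) then (2 + 6) else 6))))
step 2: [let@1.1.0] ((\x.((if (false && x) then (\y.6) else ((\z.(\u.4)) x)) (if true then (if x then (\v.6) else (\w.4)) else (if false then (\p.7) else (\q.3))))) ((\r.true) ((let b = 2 in b) * (if (true || true) then (2 + 6) else 6))))
step 3: [let@1.1.0] ((\x.((if (false && x) then (\y.6) else ((\z.(\u.4)) x)) (if true then (if x then (\v.6) else (\w.4)) else (if false then (\p.7) else (\q.3))))) ((\r.true) (2 * (if (true || true) then (2 + 6) else 6))))
step 4: [delta@1.1.1.0] ((\x.((if (false && x) then (\y.6) else ((\z.(\u.4)) x)) (if true then (if x then (\v.6) else (\w.4)) else (if false then (\p.7) else (\q.3))))) ((\r.true) (2 * (if true then (2 + 6) else 6))))

Answer: delta at 1.1.1.0 : (true || true)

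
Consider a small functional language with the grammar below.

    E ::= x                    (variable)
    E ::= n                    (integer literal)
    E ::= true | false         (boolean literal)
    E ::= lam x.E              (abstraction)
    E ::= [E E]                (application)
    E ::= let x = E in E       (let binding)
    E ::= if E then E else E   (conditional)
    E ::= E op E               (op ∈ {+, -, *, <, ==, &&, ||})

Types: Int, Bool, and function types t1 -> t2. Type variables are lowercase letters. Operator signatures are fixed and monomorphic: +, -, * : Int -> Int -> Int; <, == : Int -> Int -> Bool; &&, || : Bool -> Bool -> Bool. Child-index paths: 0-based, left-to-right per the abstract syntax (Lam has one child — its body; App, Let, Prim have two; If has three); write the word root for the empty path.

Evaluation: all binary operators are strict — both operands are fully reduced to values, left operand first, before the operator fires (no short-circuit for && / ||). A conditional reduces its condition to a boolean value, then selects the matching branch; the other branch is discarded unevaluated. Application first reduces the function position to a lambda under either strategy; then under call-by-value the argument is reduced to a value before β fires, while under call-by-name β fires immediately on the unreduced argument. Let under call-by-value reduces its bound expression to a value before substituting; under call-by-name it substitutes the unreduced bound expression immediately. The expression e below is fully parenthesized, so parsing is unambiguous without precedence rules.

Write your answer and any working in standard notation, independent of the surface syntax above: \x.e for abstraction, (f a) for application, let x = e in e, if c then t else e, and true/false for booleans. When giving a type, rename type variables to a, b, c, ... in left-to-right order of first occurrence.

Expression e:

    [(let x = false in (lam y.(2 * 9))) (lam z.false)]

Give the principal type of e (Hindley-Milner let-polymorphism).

Derivation:
let x : Bool
  unify Int ~ Int
  unify Int ~ Int
\y._ : a -> Int
\z._ : b -> Bool
  unify a -> Int ~ (b -> Bool) -> c
  unify a ~ b -> Bool
  unify Int ~ c
_ _ : Int

Answer: Int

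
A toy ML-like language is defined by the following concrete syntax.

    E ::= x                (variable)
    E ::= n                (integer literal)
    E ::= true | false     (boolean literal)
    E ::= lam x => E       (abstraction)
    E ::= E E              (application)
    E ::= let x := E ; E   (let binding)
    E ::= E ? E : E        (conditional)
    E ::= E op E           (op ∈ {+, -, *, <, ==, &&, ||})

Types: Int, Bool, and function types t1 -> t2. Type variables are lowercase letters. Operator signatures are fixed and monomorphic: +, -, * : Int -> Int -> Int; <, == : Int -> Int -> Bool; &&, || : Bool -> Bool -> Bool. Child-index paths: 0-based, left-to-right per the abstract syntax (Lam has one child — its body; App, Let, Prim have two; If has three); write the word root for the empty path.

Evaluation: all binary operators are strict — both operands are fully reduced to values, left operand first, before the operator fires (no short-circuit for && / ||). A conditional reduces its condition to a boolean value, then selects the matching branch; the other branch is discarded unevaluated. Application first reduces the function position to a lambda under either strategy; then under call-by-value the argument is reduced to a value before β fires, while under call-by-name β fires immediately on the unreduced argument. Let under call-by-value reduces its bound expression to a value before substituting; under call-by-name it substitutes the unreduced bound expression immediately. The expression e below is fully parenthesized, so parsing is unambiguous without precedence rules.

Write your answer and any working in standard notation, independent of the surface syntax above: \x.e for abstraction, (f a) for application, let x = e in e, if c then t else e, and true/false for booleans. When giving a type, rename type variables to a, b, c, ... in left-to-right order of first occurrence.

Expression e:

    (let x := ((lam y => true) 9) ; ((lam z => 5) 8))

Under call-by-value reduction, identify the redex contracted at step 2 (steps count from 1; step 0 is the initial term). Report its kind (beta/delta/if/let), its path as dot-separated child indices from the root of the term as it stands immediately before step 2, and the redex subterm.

Trace:
step 0: (let x = ((\y.true) 9) in ((\z.5) 8))
step 1: [beta@0] (let x = true in ((\z.5) 8))
step 2: [let@root] ((\z.5) 8)

Answer: let at root : (let x = true in ((\z.5) 8))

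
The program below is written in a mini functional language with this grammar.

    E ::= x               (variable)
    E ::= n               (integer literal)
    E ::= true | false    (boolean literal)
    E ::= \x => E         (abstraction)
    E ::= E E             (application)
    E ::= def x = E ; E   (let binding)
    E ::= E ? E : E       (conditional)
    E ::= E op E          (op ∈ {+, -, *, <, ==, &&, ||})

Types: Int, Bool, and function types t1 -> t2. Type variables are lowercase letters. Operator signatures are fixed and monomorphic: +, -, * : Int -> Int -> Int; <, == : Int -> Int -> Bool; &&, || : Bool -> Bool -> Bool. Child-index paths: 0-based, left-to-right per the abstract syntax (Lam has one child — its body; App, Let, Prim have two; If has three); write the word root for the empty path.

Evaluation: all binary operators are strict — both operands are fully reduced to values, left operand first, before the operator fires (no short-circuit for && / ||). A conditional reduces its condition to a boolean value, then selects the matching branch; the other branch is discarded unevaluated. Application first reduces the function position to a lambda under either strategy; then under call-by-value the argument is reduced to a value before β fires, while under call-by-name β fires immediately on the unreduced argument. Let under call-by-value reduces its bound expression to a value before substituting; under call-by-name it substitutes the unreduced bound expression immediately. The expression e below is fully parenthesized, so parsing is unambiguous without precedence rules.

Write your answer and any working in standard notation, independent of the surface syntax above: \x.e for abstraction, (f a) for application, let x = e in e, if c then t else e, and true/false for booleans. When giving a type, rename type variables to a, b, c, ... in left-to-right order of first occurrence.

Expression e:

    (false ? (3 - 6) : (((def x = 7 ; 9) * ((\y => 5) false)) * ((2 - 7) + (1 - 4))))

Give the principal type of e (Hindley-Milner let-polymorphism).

Derivation:
  unify Bool ~ Bool
  unify Int ~ Int
  unify Int ~ Int
let x : Int
  unify Int ~ Int
\y._ : a -> Int
  unify a -> Int ~ Bool -> b
  unify a ~ Bool
  unify Int ~ b
_ _ : Int
  unify Int ~ Int
  unify Int ~ Int
  unify Int ~ Int
  unify Int ~ Int
  unify Int ~ Int
  unify Int ~ Int
  unify Int ~ Int
  unify Int ~ Int
  unify Int ~ Int
  unify Int ~ Int

Answer: Int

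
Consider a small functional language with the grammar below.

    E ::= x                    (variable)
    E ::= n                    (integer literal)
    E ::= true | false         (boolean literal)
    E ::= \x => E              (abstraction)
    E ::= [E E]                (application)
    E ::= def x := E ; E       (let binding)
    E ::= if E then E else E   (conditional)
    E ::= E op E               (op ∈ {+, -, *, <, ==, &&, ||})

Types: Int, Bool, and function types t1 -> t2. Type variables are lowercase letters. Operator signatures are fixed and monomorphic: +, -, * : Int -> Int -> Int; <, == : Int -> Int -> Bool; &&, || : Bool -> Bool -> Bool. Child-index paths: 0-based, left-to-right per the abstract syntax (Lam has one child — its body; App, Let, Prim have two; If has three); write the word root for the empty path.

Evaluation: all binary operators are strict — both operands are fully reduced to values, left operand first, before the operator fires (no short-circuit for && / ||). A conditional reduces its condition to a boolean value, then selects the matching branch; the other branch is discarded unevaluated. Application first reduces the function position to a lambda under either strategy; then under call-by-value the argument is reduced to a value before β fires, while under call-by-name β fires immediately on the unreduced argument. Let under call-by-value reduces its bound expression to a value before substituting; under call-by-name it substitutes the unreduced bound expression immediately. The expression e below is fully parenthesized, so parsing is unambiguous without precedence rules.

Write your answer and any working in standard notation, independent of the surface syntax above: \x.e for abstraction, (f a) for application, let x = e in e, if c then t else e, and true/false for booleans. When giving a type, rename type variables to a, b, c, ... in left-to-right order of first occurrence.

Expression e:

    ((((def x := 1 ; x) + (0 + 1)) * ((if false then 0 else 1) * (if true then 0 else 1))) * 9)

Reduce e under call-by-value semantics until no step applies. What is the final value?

Trace:
step 0: ((((let x = 1 in x) + (0 + 1)) * ((if false then 0 else 1) * (if true then 0 else 1))) * 9)
step 1: [let@0.0.0] (((1 + (0 + 1)) * ((if false then 0 else 1) * (if true then 0 else 1))) * 9)
step 2: [delta@0.0.1] (((1 + 1) * ((if false then 0 else 1) * (if true then 0 else 1))) * 9)
step 3: [delta@0.0] ((2 * ((if false then 0 else 1) * (if true then 0 else 1))) * 9)
step 4: [if@0.1.0] ((2 * (1 * (if true then 0 else 1))) * 9)
step 5: [if@0.1.1] ((2 * (1 * 0)) * 9)
step 6: [delta@0.1] ((2 * 0) * 9)
step 7: [delta@0] (0 * 9)
step 8: [delta@root] 0

Answer: 0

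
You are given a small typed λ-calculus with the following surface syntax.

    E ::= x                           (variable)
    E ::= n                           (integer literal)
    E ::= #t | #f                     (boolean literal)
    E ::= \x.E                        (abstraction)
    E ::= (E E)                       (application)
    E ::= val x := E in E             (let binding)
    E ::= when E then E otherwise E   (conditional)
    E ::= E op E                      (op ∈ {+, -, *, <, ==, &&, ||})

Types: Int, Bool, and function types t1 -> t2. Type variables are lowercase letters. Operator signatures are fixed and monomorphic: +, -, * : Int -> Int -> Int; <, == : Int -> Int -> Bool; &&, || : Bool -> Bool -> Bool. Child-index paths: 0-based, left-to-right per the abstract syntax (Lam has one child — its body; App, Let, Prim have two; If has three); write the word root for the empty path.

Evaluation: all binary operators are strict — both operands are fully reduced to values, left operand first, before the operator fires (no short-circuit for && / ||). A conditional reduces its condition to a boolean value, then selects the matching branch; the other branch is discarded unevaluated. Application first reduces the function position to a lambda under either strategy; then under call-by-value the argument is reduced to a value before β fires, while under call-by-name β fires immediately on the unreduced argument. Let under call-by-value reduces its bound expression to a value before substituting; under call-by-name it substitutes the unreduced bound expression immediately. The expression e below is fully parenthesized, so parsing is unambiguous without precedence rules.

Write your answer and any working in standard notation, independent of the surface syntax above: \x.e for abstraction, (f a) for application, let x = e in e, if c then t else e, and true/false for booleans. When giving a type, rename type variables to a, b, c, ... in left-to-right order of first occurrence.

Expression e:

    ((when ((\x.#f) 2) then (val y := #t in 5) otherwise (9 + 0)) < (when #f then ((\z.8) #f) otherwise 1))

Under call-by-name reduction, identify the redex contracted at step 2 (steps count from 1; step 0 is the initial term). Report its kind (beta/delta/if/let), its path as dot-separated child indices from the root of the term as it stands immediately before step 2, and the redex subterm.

Derivation:
step 0: ((if ((\x.false) 2) then (let y = true in 5) else (9 + 0)) < (if false then ((\z.8) false) else 1))
step 1: [beta@0.0] ((if false then (let y = true in 5) else (9 + 0)) < (if false then ((\z.8) false) else 1))
step 2: [if@0] ((9 + 0) < (if false then ((\z.8) false) else 1))

Answer: if at 0 : (if false then (let y = true in 5) else (9 + 0))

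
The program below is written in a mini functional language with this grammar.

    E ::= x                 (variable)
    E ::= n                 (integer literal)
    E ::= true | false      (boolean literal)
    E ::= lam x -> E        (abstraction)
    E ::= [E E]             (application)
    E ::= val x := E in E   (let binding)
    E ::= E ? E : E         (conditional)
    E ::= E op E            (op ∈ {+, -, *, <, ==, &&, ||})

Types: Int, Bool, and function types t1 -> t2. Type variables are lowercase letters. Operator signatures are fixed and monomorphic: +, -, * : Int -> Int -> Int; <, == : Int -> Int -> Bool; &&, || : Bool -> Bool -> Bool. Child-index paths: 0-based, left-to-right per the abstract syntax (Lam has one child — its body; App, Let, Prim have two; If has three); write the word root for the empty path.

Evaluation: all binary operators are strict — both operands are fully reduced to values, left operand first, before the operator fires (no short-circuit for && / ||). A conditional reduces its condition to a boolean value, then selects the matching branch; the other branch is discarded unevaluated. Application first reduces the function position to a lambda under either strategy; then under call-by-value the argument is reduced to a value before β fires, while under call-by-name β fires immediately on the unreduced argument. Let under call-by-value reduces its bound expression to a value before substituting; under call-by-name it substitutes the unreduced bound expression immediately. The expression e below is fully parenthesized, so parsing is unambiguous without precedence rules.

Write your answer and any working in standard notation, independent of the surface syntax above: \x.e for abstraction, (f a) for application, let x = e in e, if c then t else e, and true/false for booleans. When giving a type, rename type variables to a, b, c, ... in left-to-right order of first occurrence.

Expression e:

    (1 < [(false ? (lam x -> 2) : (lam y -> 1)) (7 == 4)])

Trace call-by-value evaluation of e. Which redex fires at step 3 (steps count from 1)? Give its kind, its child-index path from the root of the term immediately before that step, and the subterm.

Answer: beta at 1 : ((\y.1) false)

Derivation:
step 0: (1 < ((if false then (\x.2) else (\y.1)) (7 == 4)))
step 1: [if@1.0] (1 < ((\y.1) (7 == 4)))
step 2: [delta@1.1] (1 < ((\y.1) false))
step 3: [beta@1] (1 < 1)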